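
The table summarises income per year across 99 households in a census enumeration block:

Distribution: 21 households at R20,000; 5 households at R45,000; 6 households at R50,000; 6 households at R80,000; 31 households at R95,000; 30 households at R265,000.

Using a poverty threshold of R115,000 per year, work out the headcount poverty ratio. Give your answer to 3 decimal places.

69 of the 99 households have income below R115,000.
H = 69/99 = 0.697.

0.697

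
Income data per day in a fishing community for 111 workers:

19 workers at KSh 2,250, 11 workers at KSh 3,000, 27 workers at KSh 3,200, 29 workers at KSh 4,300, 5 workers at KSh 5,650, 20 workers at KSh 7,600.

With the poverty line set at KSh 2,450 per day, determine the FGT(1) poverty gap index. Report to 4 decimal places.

Below z: 19×KSh 2,250 (q = 19 of N = 111).
Shortfall ratios: (2450−2250)/2450 = 0.0816 (×19).
Sum of shortfalls = 1.551020; P₁ averages over all N: 1.551020 / 111 = 0.0140.

0.0140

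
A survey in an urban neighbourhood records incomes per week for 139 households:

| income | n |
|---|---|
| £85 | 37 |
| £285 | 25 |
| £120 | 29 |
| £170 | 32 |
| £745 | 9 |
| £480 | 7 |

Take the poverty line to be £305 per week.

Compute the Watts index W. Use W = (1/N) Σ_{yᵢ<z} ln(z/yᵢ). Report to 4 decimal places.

0.6815

Below z: 37×£85, 29×£120, 32×£170, 25×£285 (q = 123 of N = 139).
ln(z/y) terms: ln(305/85) = 1.2777 (×37); ln(305/120) = 0.9328 (×29); ln(305/170) = 0.5845 (×32); ln(305/285) = 0.0678 (×25).
W = 94.725212 / 139 = 0.6815.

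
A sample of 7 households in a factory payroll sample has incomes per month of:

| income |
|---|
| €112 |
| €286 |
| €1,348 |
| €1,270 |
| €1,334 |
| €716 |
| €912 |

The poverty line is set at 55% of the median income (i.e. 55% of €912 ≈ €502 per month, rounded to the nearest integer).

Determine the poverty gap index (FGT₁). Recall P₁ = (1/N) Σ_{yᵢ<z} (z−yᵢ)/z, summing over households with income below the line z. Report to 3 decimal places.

0.172

Poor units: €112, €286 (q = 2 of N = 7).
Gap ratios (z−y)/z: (502−112)/502 = 0.7769; (502−286)/502 = 0.4303.
Sum of shortfalls = 1.207171; P₁ averages over all N: 1.207171 / 7 = 0.172.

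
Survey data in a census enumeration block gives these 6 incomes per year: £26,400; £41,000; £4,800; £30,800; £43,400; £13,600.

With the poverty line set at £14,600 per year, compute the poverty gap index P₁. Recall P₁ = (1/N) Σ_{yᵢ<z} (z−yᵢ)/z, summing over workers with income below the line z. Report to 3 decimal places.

0.123

Incomes under z: £4,800, £13,600 (q = 2 of N = 6).
Gap ratios (z−y)/z: (14600−4800)/14600 = 0.6712; (14600−13600)/14600 = 0.0685.
Σ = 0.739726. Dividing by the full population N = 6 gives P₁ = 0.123.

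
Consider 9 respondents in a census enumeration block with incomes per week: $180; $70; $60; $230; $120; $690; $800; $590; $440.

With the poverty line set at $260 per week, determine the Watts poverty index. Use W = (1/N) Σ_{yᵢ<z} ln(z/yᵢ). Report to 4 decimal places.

0.4491

Poor units: $60, $70, $120, $180, $230 (q = 5 of N = 9).
Log gaps: ln(260/60) = 1.4663; ln(260/70) = 1.3122; ln(260/120) = 0.7732; ln(260/180) = 0.3677; ln(260/230) = 0.1226.
W = 4.042040 / 9 = 0.4491.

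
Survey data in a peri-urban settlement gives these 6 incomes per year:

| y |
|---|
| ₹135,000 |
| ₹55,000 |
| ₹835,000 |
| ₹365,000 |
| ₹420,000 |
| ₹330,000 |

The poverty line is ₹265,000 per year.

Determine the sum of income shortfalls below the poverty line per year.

Below z: ₹55,000, ₹135,000 (q = 2 of N = 6).
Individual gaps: 265000−55000 = 210000; 265000−135000 = 130000.
Aggregate gap = ₹340,000.

₹340,000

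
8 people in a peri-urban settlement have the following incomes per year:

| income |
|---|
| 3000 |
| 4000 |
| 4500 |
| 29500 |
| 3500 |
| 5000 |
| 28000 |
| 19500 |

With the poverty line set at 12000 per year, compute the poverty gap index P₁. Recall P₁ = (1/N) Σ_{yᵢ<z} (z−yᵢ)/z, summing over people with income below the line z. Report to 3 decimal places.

0.417

Below the line: 3000, 3500, 4000, 4500, 5000 (q = 5 of N = 8).
Normalized shortfalls: (12000−3000)/12000 = 0.7500; (12000−3500)/12000 = 0.7083; (12000−4000)/12000 = 0.6667; (12000−4500)/12000 = 0.6250; (12000−5000)/12000 = 0.5833.
Sum of shortfalls = 3.333333; P₁ averages over all N: 3.333333 / 8 = 0.417.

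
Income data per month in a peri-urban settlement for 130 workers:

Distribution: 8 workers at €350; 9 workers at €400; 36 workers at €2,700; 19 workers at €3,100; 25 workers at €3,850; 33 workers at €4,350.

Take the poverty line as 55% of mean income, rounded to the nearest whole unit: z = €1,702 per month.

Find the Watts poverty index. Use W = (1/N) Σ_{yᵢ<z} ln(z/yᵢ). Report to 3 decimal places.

Below the line: 8×€350, 9×€400 (q = 17 of N = 130).
Log shortfalls: ln(1702/350) = 1.5816 (×8); ln(1702/400) = 1.4481 (×9).
W = 25.685862 / 130 = 0.198.

0.198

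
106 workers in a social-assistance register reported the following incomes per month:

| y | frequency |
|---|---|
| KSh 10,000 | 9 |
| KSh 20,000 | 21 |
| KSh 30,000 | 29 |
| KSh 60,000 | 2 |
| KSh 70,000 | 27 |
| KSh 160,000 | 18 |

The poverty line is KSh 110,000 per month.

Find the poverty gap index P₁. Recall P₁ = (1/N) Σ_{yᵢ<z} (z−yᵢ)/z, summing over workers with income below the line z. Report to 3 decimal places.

Incomes under z: 9×KSh 10,000, 21×KSh 20,000, 29×KSh 30,000, 2×KSh 60,000, 27×KSh 70,000 (q = 88 of N = 106).
Shortfall ratios: (110000−10000)/110000 = 0.9091 (×9); (110000−20000)/110000 = 0.8182 (×21); (110000−30000)/110000 = 0.7273 (×29); (110000−60000)/110000 = 0.4545 (×2); (110000−70000)/110000 = 0.3636 (×27).
Σ = 57.181818. Dividing by the full population N = 106 gives P₁ = 0.539.

0.539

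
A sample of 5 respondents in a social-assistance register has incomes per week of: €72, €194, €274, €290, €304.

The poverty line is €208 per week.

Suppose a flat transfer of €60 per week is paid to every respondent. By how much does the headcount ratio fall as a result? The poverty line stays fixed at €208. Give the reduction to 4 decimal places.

0.2000

Before: below the line — €72, €194; headcount ratio = 0.400000.
After the €60 transfer: below the line — €132; headcount ratio = 0.200000.
Reduction = 0.400000 − 0.200000 = 0.2000.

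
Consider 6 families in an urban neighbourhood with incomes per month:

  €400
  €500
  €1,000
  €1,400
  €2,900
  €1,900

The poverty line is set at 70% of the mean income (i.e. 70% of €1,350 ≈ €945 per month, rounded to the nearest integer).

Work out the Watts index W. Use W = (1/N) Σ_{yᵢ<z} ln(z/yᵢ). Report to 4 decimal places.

0.2494

Below the line: €400, €500 (q = 2 of N = 6).
Log gaps: ln(945/400) = 0.8597; ln(945/500) = 0.6366.
W = 1.496297 / 6 = 0.2494.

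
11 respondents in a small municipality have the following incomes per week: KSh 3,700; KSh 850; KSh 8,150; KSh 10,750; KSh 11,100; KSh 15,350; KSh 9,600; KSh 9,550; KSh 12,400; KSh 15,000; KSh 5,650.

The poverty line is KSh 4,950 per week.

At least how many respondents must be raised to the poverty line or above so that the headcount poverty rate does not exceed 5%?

Currently q = 2 of N = 11 are below the line (H = 0.182).
A headcount ratio of at most 5% allows at most ⌊0.05 × 11⌋ = 0 poor respondents.
So at least 2 − 0 = 2 must be lifted.

2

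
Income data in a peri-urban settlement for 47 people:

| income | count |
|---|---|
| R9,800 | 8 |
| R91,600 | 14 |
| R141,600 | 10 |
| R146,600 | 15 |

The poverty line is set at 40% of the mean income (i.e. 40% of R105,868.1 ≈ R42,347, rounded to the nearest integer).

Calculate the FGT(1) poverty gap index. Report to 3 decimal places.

0.131

Below the line: 8×R9,800 (q = 8 of N = 47).
Relative gaps: (42347−9800)/42347 = 0.7686 (×8).
Σ = 6.148629. Dividing by the full population N = 47 gives P₁ = 0.131.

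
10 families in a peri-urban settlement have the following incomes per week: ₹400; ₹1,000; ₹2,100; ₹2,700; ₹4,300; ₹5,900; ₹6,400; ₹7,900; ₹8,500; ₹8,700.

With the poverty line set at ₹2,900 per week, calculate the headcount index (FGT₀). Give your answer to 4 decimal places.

0.4000

4 of the 10 families have income below ₹2,900.
H = 4/10 = 0.4000.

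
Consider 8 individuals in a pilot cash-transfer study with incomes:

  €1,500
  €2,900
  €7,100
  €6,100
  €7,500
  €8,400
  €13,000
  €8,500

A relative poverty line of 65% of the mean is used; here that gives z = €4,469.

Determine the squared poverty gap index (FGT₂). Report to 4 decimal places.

0.0706

Incomes under z: €1,500, €2,900 (q = 2 of N = 8).
Normalized shortfalls: (4469−1500)/4469 = 0.6644; (4469−2900)/4469 = 0.3511.
Squared: 0.4414; 0.1233.
Sum = 0.564628; P₂ = 0.564628 / 8 = 0.0706.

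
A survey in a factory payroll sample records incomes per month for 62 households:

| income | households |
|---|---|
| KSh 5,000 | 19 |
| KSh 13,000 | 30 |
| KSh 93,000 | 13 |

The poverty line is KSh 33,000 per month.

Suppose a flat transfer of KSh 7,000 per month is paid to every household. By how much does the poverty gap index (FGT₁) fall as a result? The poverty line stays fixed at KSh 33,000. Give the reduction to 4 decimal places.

0.1676

Before: below the line — 19×KSh 5,000, 30×KSh 13,000; poverty gap index (FGT₁) = 0.553275.
After the KSh 7,000 transfer: below the line — 19×KSh 12,000, 30×KSh 20,000; poverty gap index (FGT₁) = 0.385630.
Reduction = 0.553275 − 0.385630 = 0.1676.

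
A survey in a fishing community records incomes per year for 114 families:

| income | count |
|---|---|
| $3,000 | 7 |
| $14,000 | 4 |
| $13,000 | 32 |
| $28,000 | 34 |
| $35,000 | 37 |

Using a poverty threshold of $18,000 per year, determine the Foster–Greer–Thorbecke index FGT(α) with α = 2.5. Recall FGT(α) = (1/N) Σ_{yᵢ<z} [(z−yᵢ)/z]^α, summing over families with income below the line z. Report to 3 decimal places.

0.051

Below the line: 7×$3,000, 32×$13,000, 4×$14,000 (q = 43 of N = 114).
Gap ratios (z−y)/z: (18000−3000)/18000 = 0.8333 (×7); (18000−13000)/18000 = 0.2778 (×32); (18000−14000)/18000 = 0.2222 (×4).
Raised to α = 2.5: 0.63394 (×7); 0.04067 (×32); 0.02328 (×4).
Sum = 5.832033; FGT(2.5) = 5.832033 / 114 = 0.051.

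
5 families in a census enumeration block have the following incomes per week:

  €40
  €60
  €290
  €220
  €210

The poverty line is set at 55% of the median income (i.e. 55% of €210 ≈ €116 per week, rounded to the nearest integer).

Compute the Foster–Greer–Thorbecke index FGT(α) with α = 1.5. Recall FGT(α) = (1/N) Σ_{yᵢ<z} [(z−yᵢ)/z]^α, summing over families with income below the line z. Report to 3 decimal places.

0.173

Poor units: €40, €60 (q = 2 of N = 5).
Shortfall ratios: (116−40)/116 = 0.6552; (116−60)/116 = 0.4828.
Raised to α = 1.5: 0.53031; 0.33542.
Sum = 0.865739; FGT(1.5) = 0.865739 / 5 = 0.173.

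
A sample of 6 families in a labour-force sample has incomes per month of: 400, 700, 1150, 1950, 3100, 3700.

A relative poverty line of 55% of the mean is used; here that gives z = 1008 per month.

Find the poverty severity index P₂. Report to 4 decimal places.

Incomes under z: 400, 700 (q = 2 of N = 6).
Relative gaps: (1008−400)/1008 = 0.6032; (1008−700)/1008 = 0.3056.
Squared: 0.3638; 0.0934.
Sum = 0.457184; P₂ = 0.457184 / 6 = 0.0762.

0.0762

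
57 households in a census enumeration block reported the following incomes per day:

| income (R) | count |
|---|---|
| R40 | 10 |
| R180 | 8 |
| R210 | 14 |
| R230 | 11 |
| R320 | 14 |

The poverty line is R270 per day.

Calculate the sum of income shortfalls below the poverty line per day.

Below z: 10×R40, 8×R180, 14×R210, 11×R230 (q = 43 of N = 57).
Individual gaps: 10×(270−40) = 2300; 8×(270−180) = 720; 14×(270−210) = 840; 11×(270−230) = 440.
Aggregate gap = R4,300.

R4,300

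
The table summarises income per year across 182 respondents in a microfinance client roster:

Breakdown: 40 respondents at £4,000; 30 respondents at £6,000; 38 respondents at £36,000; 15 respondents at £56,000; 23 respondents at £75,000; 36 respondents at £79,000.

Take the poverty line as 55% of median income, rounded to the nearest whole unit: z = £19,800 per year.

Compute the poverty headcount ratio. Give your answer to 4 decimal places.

0.3846

70 of the 182 respondents have income below £19,800.
H = 70/182 = 0.3846.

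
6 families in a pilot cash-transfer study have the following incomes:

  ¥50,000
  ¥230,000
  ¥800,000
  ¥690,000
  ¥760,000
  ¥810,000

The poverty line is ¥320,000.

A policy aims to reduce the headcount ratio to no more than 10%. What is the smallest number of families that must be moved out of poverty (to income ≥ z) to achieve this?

2 of the 6 families are poor, so H = 2/6 = 0.333.
A headcount ratio of at most 10% allows at most ⌊0.10 × 6⌋ = 0 poor families.
So at least 2 − 0 = 2 must be lifted.

2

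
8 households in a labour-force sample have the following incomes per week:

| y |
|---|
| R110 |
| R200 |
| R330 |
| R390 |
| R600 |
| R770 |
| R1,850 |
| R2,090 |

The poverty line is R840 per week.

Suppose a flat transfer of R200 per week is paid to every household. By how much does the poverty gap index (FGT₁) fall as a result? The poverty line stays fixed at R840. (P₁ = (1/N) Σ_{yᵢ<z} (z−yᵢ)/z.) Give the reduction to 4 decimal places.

Before: below the line — R110, R200, R330, R390, R600, R770; poverty gap index (FGT₁) = 0.392857.
After the R200 transfer: below the line — R310, R400, R530, R590, R800; poverty gap index (FGT₁) = 0.233631.
Reduction = 0.392857 − 0.233631 = 0.1592.

0.1592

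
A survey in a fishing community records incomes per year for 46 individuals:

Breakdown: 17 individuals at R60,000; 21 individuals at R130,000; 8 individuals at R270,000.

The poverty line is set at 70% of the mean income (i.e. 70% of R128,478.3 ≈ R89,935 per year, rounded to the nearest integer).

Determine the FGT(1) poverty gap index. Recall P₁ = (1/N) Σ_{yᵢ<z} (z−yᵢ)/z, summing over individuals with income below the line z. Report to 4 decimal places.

Below the line: 17×R60,000 (q = 17 of N = 46).
Relative gaps: (89935−60000)/89935 = 0.3329 (×17).
Sum of shortfalls = 5.658476; P₁ averages over all N: 5.658476 / 46 = 0.1230.

0.1230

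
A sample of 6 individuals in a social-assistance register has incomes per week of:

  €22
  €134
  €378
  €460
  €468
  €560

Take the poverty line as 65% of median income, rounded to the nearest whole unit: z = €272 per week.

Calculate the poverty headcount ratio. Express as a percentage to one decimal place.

33.3%

2 of the 6 individuals have income below €272.
H = 2/6 = 33.3%.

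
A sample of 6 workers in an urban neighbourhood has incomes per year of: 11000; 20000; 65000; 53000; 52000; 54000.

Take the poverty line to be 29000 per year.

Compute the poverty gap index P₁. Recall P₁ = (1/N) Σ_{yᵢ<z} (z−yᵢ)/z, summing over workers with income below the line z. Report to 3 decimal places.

0.155

Poor units: 11000, 20000 (q = 2 of N = 6).
Gap ratios (z−y)/z: (29000−11000)/29000 = 0.6207; (29000−20000)/29000 = 0.3103.
Σ = 0.931034. Dividing by the full population N = 6 gives P₁ = 0.155.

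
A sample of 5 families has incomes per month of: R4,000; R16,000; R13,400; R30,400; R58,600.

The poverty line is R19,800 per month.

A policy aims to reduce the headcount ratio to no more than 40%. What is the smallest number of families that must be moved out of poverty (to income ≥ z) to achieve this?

1

3 of the 5 families are poor, so H = 3/5 = 0.600.
A headcount ratio of at most 40% allows at most ⌊0.40 × 5⌋ = 2 poor families.
So at least 3 − 2 = 1 must be lifted.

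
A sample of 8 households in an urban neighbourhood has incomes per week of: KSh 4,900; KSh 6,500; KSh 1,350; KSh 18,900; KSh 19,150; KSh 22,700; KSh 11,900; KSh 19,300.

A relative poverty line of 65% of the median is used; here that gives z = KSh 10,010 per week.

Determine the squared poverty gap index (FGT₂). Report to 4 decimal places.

Incomes under z: KSh 1,350, KSh 4,900, KSh 6,500 (q = 3 of N = 8).
Relative gaps: (10010−1350)/10010 = 0.8651; (10010−4900)/10010 = 0.5105; (10010−6500)/10010 = 0.3506.
Squared: 0.7485; 0.2606; 0.1230.
Sum = 1.132013; P₂ = 1.132013 / 8 = 0.1415.

0.1415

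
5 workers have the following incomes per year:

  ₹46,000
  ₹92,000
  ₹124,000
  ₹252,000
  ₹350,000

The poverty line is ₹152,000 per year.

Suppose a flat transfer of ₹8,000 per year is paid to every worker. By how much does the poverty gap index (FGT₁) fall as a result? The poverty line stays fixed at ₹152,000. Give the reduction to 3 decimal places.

Before: below the line — ₹46,000, ₹92,000, ₹124,000; poverty gap index (FGT₁) = 0.25526.
After the ₹8,000 transfer: below the line — ₹54,000, ₹100,000, ₹132,000; poverty gap index (FGT₁) = 0.22368.
Reduction = 0.25526 − 0.22368 = 0.032.

0.032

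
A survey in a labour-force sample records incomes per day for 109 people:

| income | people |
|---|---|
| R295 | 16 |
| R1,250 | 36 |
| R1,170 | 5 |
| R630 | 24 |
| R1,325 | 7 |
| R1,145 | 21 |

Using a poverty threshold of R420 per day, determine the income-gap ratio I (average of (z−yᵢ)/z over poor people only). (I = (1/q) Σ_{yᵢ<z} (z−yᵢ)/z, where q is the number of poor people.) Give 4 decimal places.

0.2976

Poor units: 16×R295 (q = 16 of N = 109).
Shortfall ratios (z−y)/z: 0.2976 (×16); sum = 4.761905.
The income-gap ratio divides by q (the poor only): 4.761905 / 16 = 0.2976.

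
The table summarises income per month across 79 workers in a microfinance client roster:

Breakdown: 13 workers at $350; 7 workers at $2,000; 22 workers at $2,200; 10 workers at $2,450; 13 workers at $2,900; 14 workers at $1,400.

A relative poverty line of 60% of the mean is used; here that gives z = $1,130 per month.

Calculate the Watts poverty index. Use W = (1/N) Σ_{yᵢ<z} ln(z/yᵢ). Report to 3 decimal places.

0.193

Below z: 13×$350 (q = 13 of N = 79).
Log gaps: ln(1130/350) = 1.1720 (×13).
W = 15.236517 / 79 = 0.193.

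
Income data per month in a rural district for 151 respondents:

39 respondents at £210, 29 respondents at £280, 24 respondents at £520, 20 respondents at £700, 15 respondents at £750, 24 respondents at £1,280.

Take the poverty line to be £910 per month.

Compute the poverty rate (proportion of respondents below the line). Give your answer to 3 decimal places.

0.841

127 of the 151 respondents have income below £910.
H = 127/151 = 0.841.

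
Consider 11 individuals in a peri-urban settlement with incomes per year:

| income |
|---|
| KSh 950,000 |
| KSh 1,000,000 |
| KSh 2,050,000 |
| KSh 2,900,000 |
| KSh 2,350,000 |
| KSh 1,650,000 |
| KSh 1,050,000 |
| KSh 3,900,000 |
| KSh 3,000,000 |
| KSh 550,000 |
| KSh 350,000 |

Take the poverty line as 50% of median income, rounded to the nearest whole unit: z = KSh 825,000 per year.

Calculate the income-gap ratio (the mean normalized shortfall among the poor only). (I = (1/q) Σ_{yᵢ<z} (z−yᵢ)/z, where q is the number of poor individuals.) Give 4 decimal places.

0.4545

Below z: KSh 350,000, KSh 550,000 (q = 2 of N = 11).
Shortfall ratios (z−y)/z: 0.5758, 0.3333; sum = 0.909091.
The income-gap ratio divides by q (the poor only): 0.909091 / 2 = 0.4545.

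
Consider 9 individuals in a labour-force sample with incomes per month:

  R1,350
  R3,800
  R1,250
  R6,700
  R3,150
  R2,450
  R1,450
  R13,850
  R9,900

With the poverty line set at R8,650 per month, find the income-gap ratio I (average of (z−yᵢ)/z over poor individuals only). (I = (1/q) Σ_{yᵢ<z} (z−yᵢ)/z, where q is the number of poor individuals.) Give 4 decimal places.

Below the line: R1,250, R1,350, R1,450, R2,450, R3,150, R3,800, R6,700 (q = 7 of N = 9).
Shortfall ratios (z−y)/z: 0.8555, 0.8439, 0.8324, 0.7168, 0.6358, 0.5607, 0.2254; sum = 4.670520.
The income-gap ratio divides by q (the poor only): 4.670520 / 7 = 0.6672.

0.6672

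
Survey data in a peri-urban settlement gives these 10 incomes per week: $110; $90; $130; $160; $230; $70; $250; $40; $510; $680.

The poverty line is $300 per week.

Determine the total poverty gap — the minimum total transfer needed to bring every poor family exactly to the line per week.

$1,320

Below the line: $40, $70, $90, $110, $130, $160, $230, $250 (q = 8 of N = 10).
Individual gaps: 300−40 = 260; 300−70 = 230; 300−90 = 210; 300−110 = 190; 300−130 = 170; 300−160 = 140; 300−230 = 70; 300−250 = 50.
Aggregate gap = $1,320.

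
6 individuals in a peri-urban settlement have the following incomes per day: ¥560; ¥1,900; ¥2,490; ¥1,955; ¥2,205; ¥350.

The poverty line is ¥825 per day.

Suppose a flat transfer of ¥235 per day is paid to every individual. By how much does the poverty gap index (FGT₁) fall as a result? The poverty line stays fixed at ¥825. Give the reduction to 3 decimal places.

Before: below the line — ¥350, ¥560; poverty gap index (FGT₁) = 0.14949.
After the ¥235 transfer: below the line — ¥585, ¥795; poverty gap index (FGT₁) = 0.05455.
Reduction = 0.14949 − 0.05455 = 0.095.

0.095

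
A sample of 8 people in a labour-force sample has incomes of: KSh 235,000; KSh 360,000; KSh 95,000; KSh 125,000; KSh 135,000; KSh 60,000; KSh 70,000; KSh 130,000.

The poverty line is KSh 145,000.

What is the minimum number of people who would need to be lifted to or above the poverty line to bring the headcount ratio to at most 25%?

Currently q = 6 of N = 8 are below the line (H = 0.750).
A headcount ratio of at most 25% allows at most ⌊0.25 × 8⌋ = 2 poor people.
So at least 6 − 2 = 4 must be lifted.

4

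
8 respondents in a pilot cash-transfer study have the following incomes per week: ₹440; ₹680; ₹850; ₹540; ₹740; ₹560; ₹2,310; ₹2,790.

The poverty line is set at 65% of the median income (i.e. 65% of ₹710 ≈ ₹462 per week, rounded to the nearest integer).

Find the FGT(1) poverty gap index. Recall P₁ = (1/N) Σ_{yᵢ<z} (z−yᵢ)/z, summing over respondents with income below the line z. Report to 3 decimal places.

Below z: ₹440 (q = 1 of N = 8).
Relative gaps: (462−440)/462 = 0.0476.
Σ = 0.047619. Dividing by the full population N = 8 gives P₁ = 0.006.

0.006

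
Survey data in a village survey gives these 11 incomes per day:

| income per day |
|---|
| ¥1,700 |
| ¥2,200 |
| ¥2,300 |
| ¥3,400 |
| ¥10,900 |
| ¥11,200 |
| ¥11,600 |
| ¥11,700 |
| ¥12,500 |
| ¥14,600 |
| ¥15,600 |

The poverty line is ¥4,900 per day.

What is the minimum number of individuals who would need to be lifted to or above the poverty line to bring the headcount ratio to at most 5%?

4

Currently q = 4 of N = 11 are below the line (H = 0.364).
A headcount ratio of at most 5% allows at most ⌊0.05 × 11⌋ = 0 poor individuals.
So at least 4 − 0 = 4 must be lifted.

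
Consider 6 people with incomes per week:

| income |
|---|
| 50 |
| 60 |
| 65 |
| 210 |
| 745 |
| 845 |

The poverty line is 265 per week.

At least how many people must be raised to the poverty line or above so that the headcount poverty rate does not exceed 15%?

4

Currently q = 4 of N = 6 are below the line (H = 0.667).
A headcount ratio of at most 15% allows at most ⌊0.15 × 6⌋ = 0 poor people.
So at least 4 − 0 = 4 must be lifted.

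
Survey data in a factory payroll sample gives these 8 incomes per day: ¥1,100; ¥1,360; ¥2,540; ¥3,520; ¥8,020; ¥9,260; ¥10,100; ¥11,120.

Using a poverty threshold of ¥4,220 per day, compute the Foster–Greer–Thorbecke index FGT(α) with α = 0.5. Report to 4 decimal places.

Incomes under z: ¥1,100, ¥1,360, ¥2,540, ¥3,520 (q = 4 of N = 8).
Shortfall ratios: (4220−1100)/4220 = 0.7393; (4220−1360)/4220 = 0.6777; (4220−2540)/4220 = 0.3981; (4220−3520)/4220 = 0.1659.
Raised to α = 0.5: 0.85985; 0.82324; 0.63096; 0.40728.
Sum = 2.721322; FGT(0.5) = 2.721322 / 8 = 0.3402.

0.3402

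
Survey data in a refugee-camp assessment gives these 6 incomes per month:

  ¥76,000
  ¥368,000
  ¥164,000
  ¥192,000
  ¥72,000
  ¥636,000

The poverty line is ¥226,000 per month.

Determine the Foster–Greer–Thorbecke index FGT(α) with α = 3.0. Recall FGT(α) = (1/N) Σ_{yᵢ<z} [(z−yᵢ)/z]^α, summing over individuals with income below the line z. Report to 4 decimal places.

Below the line: ¥72,000, ¥76,000, ¥164,000, ¥192,000 (q = 4 of N = 6).
Gap ratios (z−y)/z: (226000−72000)/226000 = 0.6814; (226000−76000)/226000 = 0.6637; (226000−164000)/226000 = 0.2743; (226000−192000)/226000 = 0.1504.
Raised to α = 3.0: 0.31640; 0.29238; 0.02065; 0.00340.
Sum = 0.632832; FGT(3.0) = 0.632832 / 6 = 0.1055.

0.1055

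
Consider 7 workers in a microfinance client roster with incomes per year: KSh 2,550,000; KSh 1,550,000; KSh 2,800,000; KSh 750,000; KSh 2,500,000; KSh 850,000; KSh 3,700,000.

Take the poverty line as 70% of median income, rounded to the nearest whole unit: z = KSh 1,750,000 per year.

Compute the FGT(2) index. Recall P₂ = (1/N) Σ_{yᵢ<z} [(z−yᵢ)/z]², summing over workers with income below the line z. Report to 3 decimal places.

0.086

Incomes under z: KSh 750,000, KSh 850,000, KSh 1,550,000 (q = 3 of N = 7).
Shortfall ratios: (1750000−750000)/1750000 = 0.5714; (1750000−850000)/1750000 = 0.5143; (1750000−1550000)/1750000 = 0.1143.
Squared: 0.3265; 0.2645; 0.0131.
Sum = 0.604082; P₂ = 0.604082 / 7 = 0.086.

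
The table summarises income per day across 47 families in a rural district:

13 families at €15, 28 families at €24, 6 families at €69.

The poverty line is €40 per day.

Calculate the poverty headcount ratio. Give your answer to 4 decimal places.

41 of the 47 families have income below €40.
H = 41/47 = 0.8723.

0.8723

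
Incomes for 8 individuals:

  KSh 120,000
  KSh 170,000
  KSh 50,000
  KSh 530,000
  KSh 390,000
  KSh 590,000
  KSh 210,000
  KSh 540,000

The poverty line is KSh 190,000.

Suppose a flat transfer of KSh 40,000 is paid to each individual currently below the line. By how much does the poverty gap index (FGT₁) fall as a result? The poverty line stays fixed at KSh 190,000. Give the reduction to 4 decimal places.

0.0658

Before: below the line — KSh 50,000, KSh 120,000, KSh 170,000; poverty gap index (FGT₁) = 0.151316.
After the KSh 40,000 transfer: below the line — KSh 90,000, KSh 160,000; poverty gap index (FGT₁) = 0.085526.
Reduction = 0.151316 − 0.085526 = 0.0658.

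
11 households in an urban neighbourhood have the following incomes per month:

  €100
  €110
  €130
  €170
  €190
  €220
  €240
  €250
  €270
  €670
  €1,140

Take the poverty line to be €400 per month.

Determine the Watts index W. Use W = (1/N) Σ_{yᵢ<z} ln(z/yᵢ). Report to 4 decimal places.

Below the line: €100, €110, €130, €170, €190, €220, €240, €250, €270 (q = 9 of N = 11).
ln(z/y) terms: ln(400/100) = 1.3863; ln(400/110) = 1.2910; ln(400/130) = 1.1239; ln(400/170) = 0.8557; ln(400/190) = 0.7444; ln(400/220) = 0.5978; ln(400/240) = 0.5108; ln(400/250) = 0.4700; ln(400/270) = 0.3930.
W = 7.373024 / 11 = 0.6703.

0.6703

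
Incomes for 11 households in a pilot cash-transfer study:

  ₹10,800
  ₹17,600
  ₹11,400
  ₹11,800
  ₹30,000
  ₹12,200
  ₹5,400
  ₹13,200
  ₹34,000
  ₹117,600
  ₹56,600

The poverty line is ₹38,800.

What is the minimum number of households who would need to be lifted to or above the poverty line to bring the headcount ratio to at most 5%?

9

9 of the 11 households are poor, so H = 9/11 = 0.818.
A headcount ratio of at most 5% allows at most ⌊0.05 × 11⌋ = 0 poor households.
So at least 9 − 0 = 9 must be lifted.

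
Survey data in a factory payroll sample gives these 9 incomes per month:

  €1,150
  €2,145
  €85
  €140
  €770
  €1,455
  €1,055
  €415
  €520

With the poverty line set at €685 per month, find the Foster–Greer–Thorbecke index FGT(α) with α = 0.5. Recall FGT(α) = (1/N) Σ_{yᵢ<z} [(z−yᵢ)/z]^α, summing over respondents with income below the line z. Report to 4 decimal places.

Below z: €85, €140, €415, €520 (q = 4 of N = 9).
Gap ratios (z−y)/z: (685−85)/685 = 0.8759; (685−140)/685 = 0.7956; (685−415)/685 = 0.3942; (685−520)/685 = 0.2409.
Raised to α = 0.5: 0.93590; 0.89198; 0.62782; 0.49079.
Sum = 2.946491; FGT(0.5) = 2.946491 / 9 = 0.3274.

0.3274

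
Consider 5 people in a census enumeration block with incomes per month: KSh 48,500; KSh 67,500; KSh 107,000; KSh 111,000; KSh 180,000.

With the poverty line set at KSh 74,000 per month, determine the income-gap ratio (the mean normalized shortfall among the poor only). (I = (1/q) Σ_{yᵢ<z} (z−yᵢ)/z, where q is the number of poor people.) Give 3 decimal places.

0.216

Below the line: KSh 48,500, KSh 67,500 (q = 2 of N = 5).
Relative gaps: 0.3446, 0.0878; sum = 0.432432.
The income-gap ratio divides by q (the poor only): 0.432432 / 2 = 0.216.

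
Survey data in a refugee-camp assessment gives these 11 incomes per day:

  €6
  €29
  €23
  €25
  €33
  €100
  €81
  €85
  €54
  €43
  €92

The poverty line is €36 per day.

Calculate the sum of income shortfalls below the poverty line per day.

€64

Below z: €6, €23, €25, €29, €33 (q = 5 of N = 11).
Individual gaps: 36−6 = 30; 36−23 = 13; 36−25 = 11; 36−29 = 7; 36−33 = 3.
Aggregate gap = €64.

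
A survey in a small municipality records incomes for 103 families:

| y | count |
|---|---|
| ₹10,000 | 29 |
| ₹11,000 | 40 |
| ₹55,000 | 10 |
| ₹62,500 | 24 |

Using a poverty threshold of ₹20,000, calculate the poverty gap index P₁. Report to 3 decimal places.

Below the line: 29×₹10,000, 40×₹11,000 (q = 69 of N = 103).
Gap ratios (z−y)/z: (20000−10000)/20000 = 0.5000 (×29); (20000−11000)/20000 = 0.4500 (×40).
Sum of shortfalls = 32.500000; P₁ averages over all N: 32.500000 / 103 = 0.316.

0.316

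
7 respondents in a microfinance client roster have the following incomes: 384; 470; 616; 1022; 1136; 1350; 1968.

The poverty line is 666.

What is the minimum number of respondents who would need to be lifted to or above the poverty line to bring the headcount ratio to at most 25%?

2

Currently q = 3 of N = 7 are below the line (H = 0.429).
A headcount ratio of at most 25% allows at most ⌊0.25 × 7⌋ = 1 poor respondents.
So at least 3 − 1 = 2 must be lifted.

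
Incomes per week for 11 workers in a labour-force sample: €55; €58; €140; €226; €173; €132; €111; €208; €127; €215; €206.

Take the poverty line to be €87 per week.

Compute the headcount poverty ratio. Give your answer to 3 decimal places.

0.182

2 of the 11 workers have income below €87.
H = 2/11 = 0.182.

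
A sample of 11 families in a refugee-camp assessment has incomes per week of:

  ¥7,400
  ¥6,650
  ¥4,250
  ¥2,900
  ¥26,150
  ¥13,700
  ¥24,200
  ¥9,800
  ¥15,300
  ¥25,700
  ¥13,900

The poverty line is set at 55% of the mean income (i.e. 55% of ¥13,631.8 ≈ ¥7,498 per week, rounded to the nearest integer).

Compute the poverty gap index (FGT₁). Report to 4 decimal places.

0.1066

Below z: ¥2,900, ¥4,250, ¥6,650, ¥7,400 (q = 4 of N = 11).
Gap ratios (z−y)/z: (7498−2900)/7498 = 0.6132; (7498−4250)/7498 = 0.4332; (7498−6650)/7498 = 0.1131; (7498−7400)/7498 = 0.0131.
Σ = 1.172579. Dividing by the full population N = 11 gives P₁ = 0.1066.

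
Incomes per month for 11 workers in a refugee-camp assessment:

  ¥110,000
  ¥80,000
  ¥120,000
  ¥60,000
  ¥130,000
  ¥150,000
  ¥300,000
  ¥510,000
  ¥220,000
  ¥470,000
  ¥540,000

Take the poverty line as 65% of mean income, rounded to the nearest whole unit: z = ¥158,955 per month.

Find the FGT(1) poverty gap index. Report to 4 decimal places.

0.1737

Incomes under z: ¥60,000, ¥80,000, ¥110,000, ¥120,000, ¥130,000, ¥150,000 (q = 6 of N = 11).
Shortfall ratios: (158955−60000)/158955 = 0.6225; (158955−80000)/158955 = 0.4967; (158955−110000)/158955 = 0.3080; (158955−120000)/158955 = 0.2451; (158955−130000)/158955 = 0.1822; (158955−150000)/158955 = 0.0563.
Σ = 1.910792. Dividing by the full population N = 11 gives P₁ = 0.1737.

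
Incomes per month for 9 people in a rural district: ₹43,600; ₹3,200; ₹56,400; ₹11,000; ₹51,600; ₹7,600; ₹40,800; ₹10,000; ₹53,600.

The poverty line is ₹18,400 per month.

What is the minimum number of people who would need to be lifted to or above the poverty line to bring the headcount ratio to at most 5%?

4

Currently q = 4 of N = 9 are below the line (H = 0.444).
A headcount ratio of at most 5% allows at most ⌊0.05 × 9⌋ = 0 poor people.
So at least 4 − 0 = 4 must be lifted.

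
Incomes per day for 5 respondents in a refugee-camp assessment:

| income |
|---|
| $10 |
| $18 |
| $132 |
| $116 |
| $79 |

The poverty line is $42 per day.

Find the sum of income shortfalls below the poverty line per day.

Below z: $10, $18 (q = 2 of N = 5).
Individual gaps: 42−10 = 32; 42−18 = 24.
Aggregate gap = $56.

$56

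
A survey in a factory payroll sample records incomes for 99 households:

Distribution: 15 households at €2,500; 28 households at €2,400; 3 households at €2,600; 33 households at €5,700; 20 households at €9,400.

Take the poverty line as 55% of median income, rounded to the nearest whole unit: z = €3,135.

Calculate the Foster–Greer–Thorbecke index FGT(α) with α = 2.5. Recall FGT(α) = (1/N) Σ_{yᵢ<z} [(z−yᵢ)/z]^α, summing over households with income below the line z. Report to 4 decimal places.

Incomes under z: 28×€2,400, 15×€2,500, 3×€2,600 (q = 46 of N = 99).
Relative gaps: (3135−2400)/3135 = 0.2344 (×28); (3135−2500)/3135 = 0.2026 (×15); (3135−2600)/3135 = 0.1707 (×3).
Raised to α = 2.5: 0.02661 (×28); 0.01846 (×15); 0.01203 (×3).
Sum = 1.058278; FGT(2.5) = 1.058278 / 99 = 0.0107.

0.0107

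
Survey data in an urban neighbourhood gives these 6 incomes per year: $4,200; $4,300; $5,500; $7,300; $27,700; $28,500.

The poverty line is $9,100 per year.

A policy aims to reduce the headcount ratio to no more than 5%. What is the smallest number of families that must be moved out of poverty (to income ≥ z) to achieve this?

4

4 of the 6 families are poor, so H = 4/6 = 0.667.
A headcount ratio of at most 5% allows at most ⌊0.05 × 6⌋ = 0 poor families.
So at least 4 − 0 = 4 must be lifted.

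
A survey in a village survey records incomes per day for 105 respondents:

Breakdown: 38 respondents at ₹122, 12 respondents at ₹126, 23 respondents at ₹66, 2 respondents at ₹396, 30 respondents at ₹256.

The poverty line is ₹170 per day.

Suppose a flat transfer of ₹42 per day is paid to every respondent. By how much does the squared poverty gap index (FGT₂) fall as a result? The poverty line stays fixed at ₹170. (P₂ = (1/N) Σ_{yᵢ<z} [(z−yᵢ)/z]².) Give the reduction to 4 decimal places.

0.0889

Before: below the line — 23×₹66, 38×₹122, 12×₹126; squared poverty gap index (FGT₂) = 0.118488.
After the ₹42 transfer: below the line — 23×₹108, 38×₹164, 12×₹168; squared poverty gap index (FGT₂) = 0.029602.
Reduction = 0.118488 − 0.029602 = 0.0889.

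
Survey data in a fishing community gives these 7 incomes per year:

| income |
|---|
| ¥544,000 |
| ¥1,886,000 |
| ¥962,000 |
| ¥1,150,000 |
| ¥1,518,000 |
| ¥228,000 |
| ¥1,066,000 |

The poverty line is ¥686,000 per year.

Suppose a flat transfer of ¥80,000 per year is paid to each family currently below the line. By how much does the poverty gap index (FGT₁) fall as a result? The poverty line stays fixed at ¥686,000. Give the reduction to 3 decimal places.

Before: below the line — ¥228,000, ¥544,000; poverty gap index (FGT₁) = 0.12495.
After the ¥80,000 transfer: below the line — ¥308,000, ¥624,000; poverty gap index (FGT₁) = 0.09163.
Reduction = 0.12495 − 0.09163 = 0.033.

0.033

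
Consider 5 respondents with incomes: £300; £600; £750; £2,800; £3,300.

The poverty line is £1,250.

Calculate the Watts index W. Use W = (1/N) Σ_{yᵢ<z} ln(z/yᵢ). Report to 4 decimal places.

0.5344

Incomes under z: £300, £600, £750 (q = 3 of N = 5).
ln(z/y) terms: ln(1250/300) = 1.4271; ln(1250/600) = 0.7340; ln(1250/750) = 0.5108.
W = 2.671911 / 5 = 0.5344.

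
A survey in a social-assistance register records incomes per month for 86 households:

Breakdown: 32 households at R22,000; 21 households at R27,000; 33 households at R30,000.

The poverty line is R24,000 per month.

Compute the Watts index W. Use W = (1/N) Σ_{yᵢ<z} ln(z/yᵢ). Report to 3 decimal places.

0.032

Below the line: 32×R22,000 (q = 32 of N = 86).
ln(z/y) terms: ln(24000/22000) = 0.0870 (×32).
W = 2.784364 / 86 = 0.032.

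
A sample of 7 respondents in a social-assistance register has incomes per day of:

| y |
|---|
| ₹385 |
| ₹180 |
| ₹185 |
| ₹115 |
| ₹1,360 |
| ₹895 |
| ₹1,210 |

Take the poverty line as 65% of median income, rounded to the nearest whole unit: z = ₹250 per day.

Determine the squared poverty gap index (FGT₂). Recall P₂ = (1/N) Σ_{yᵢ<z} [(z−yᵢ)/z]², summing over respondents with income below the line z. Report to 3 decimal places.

Incomes under z: ₹115, ₹180, ₹185 (q = 3 of N = 7).
Normalized shortfalls: (250−115)/250 = 0.5400; (250−180)/250 = 0.2800; (250−185)/250 = 0.2600.
Squared: 0.2916; 0.0784; 0.0676.
Sum = 0.437600; P₂ = 0.437600 / 7 = 0.063.

0.063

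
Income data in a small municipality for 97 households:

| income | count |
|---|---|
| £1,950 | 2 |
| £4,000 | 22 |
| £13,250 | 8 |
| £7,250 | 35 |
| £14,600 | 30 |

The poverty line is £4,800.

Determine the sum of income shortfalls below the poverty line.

Below the line: 2×£1,950, 22×£4,000 (q = 24 of N = 97).
Individual gaps: 2×(4800−1950) = 5700; 22×(4800−4000) = 17600.
Aggregate gap = £23,300.

£23,300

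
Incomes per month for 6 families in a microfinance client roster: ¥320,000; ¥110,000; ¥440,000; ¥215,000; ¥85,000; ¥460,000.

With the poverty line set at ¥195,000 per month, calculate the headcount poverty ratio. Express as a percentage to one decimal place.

33.3%

2 of the 6 families have income below ¥195,000.
H = 2/6 = 33.3%.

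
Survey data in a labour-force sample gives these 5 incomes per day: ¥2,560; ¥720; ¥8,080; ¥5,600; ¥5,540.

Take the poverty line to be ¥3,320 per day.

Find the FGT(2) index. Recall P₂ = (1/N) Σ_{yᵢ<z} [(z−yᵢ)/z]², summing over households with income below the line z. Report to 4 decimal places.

Below z: ¥720, ¥2,560 (q = 2 of N = 5).
Relative gaps: (3320−720)/3320 = 0.7831; (3320−2560)/3320 = 0.2289.
Squared: 0.6133; 0.0524.
Sum = 0.665699; P₂ = 0.665699 / 5 = 0.1331.

0.1331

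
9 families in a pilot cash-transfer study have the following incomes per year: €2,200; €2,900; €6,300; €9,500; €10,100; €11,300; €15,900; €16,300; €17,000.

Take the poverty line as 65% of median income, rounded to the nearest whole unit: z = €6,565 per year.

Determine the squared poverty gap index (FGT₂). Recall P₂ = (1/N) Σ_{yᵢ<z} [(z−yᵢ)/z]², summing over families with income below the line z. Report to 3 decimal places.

Incomes under z: €2,200, €2,900, €6,300 (q = 3 of N = 9).
Gap ratios (z−y)/z: (6565−2200)/6565 = 0.6649; (6565−2900)/6565 = 0.5583; (6565−6300)/6565 = 0.0404.
Squared: 0.4421; 0.3117; 0.0016.
Sum = 0.755366; P₂ = 0.755366 / 9 = 0.084.

0.084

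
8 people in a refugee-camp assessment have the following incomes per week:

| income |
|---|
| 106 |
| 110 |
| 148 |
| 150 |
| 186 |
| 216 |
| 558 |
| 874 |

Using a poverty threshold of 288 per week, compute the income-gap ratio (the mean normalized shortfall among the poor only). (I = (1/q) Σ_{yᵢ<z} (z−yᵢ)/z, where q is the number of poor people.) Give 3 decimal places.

Below z: 106, 110, 148, 150, 186, 216 (q = 6 of N = 8).
Shortfall ratios (z−y)/z: 0.6319, 0.6181, 0.4861, 0.4792, 0.3542, 0.2500; sum = 2.819444.
The income-gap ratio divides by q (the poor only): 2.819444 / 6 = 0.470.

0.470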